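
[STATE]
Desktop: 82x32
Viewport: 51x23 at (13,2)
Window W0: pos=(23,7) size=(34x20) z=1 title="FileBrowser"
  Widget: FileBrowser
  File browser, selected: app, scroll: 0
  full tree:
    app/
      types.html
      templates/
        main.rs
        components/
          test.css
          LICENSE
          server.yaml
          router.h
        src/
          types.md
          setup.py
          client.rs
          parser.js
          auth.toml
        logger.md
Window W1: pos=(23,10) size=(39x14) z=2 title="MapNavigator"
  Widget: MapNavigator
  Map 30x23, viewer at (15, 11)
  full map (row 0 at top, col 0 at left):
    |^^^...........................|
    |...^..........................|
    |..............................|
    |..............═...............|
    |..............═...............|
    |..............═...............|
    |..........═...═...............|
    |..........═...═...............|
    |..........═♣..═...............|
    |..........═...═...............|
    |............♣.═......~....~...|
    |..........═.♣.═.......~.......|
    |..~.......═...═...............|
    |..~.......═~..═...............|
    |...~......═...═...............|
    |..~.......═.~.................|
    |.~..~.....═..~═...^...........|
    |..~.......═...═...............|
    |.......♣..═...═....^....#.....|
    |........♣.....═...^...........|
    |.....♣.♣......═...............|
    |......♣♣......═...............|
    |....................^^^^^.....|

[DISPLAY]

                                                   
                                                   
                                                   
                                                   
                                                   
          ┏━━━━━━━━━━━━━━━━━━━━━━━━━━━━━━━━┓       
          ┃ FileBrowser                    ┃       
          ┠────────────────────────────────┨       
          ┏━━━━━━━━━━━━━━━━━━━━━━━━━━━━━━━━━━━━━┓  
          ┃ MapNavigator                        ┃  
          ┠─────────────────────────────────────┨  
          ┃   ..........═...═...............    ┃  
          ┃   ..........═...═...............    ┃  
          ┃   ..........═♣..═...............    ┃  
          ┃   ..........═...═...............    ┃  
          ┃   ............♣.═......~....~...    ┃  
          ┃   ..........═.♣.═@......~.......    ┃  
          ┃   ..~.......═...═...............    ┃  
          ┃   ..~.......═~..═...............    ┃  
          ┃   ...~......═...═...............    ┃  
          ┃   ..~.......═.~.................    ┃  
          ┗━━━━━━━━━━━━━━━━━━━━━━━━━━━━━━━━━━━━━┛  
          ┃                                ┃       


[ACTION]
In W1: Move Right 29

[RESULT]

                                                   
                                                   
                                                   
                                                   
                                                   
          ┏━━━━━━━━━━━━━━━━━━━━━━━━━━━━━━━━┓       
          ┃ FileBrowser                    ┃       
          ┠────────────────────────────────┨       
          ┏━━━━━━━━━━━━━━━━━━━━━━━━━━━━━━━━━━━━━┓  
          ┃ MapNavigator                        ┃  
          ┠─────────────────────────────────────┨  
          ┃...═...............                  ┃  
          ┃...═...............                  ┃  
          ┃♣..═...............                  ┃  
          ┃...═...............                  ┃  
          ┃.♣.═......~....~...                  ┃  
          ┃.♣.═.......~......@                  ┃  
          ┃...═...............                  ┃  
          ┃~..═...............                  ┃  
          ┃...═...............                  ┃  
          ┃.~.................                  ┃  
          ┗━━━━━━━━━━━━━━━━━━━━━━━━━━━━━━━━━━━━━┛  
          ┃                                ┃       


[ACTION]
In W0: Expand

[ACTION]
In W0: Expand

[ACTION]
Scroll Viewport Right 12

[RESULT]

                                                   
                                                   
                                                   
                                                   
                                                   
━━━━━━━━━━━━━━━━━━━━━━━━━━━━━━━┓                   
FileBrowser                    ┃                   
───────────────────────────────┨                   
━━━━━━━━━━━━━━━━━━━━━━━━━━━━━━━━━━━━┓              
MapNavigator                        ┃              
────────────────────────────────────┨              
..═...............                  ┃              
..═...............                  ┃              
..═...............                  ┃              
..═...............                  ┃              
♣.═......~....~...                  ┃              
♣.═.......~......@                  ┃              
..═...............                  ┃              
..═...............                  ┃              
..═...............                  ┃              
~.................                  ┃              
━━━━━━━━━━━━━━━━━━━━━━━━━━━━━━━━━━━━┛              
                               ┃                   


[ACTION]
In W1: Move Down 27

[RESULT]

                                                   
                                                   
                                                   
                                                   
                                                   
━━━━━━━━━━━━━━━━━━━━━━━━━━━━━━━┓                   
FileBrowser                    ┃                   
───────────────────────────────┨                   
━━━━━━━━━━━━━━━━━━━━━━━━━━━━━━━━━━━━┓              
MapNavigator                        ┃              
────────────────────────────────────┨              
..═...............                  ┃              
..═....^....#.....                  ┃              
..═...^...........                  ┃              
..═...............                  ┃              
..═...............                  ┃              
........^^^^^....@                  ┃              
                                    ┃              
                                    ┃              
                                    ┃              
                                    ┃              
━━━━━━━━━━━━━━━━━━━━━━━━━━━━━━━━━━━━┛              
                               ┃                   


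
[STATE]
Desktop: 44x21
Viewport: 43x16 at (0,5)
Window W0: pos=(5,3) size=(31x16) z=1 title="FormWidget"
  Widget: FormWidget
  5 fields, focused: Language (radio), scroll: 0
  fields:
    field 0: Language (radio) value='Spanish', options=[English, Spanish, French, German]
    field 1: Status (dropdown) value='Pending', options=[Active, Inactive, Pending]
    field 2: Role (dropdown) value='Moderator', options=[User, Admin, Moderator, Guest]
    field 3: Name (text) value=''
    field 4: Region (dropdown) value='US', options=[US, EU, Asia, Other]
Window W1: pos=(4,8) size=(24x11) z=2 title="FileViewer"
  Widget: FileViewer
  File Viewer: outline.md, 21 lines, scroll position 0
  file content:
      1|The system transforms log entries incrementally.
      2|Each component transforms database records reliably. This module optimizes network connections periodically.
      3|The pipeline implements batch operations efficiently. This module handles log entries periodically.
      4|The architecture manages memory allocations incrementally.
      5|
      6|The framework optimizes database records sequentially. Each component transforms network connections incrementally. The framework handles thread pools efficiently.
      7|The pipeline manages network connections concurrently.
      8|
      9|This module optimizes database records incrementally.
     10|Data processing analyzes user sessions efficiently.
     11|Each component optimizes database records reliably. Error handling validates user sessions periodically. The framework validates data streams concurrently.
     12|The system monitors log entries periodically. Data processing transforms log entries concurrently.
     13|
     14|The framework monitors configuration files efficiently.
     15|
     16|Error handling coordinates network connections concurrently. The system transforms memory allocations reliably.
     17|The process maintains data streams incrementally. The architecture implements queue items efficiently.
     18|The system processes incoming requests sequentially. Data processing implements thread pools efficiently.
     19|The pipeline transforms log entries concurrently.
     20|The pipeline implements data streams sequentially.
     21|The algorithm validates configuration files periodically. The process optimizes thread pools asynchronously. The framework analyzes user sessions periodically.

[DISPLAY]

     ┠─────────────────────────────┨       
     ┃> Language:   ( ) English  (●┃       
     ┃  Status:     [Pending     ▼]┃       
    ┏━━━━━━━━━━━━━━━━━━━━━━┓or   ▼]┃       
    ┃ FileViewer           ┃      ]┃       
    ┠──────────────────────┨     ▼]┃       
    ┃The system transforms▲┃       ┃       
    ┃Each component transf█┃       ┃       
    ┃The pipeline implemen░┃       ┃       
    ┃The architecture mana░┃       ┃       
    ┃                     ░┃       ┃       
    ┃The framework optimiz░┃       ┃       
    ┃The pipeline manages ▼┃       ┃       
    ┗━━━━━━━━━━━━━━━━━━━━━━┛━━━━━━━┛       
                                           
                                           


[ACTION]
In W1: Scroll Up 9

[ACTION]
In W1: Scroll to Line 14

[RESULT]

     ┠─────────────────────────────┨       
     ┃> Language:   ( ) English  (●┃       
     ┃  Status:     [Pending     ▼]┃       
    ┏━━━━━━━━━━━━━━━━━━━━━━┓or   ▼]┃       
    ┃ FileViewer           ┃      ]┃       
    ┠──────────────────────┨     ▼]┃       
    ┃The framework monitor▲┃       ┃       
    ┃                     ░┃       ┃       
    ┃Error handling coordi░┃       ┃       
    ┃The process maintains░┃       ┃       
    ┃The system processes ░┃       ┃       
    ┃The pipeline transfor█┃       ┃       
    ┃The pipeline implemen▼┃       ┃       
    ┗━━━━━━━━━━━━━━━━━━━━━━┛━━━━━━━┛       
                                           
                                           


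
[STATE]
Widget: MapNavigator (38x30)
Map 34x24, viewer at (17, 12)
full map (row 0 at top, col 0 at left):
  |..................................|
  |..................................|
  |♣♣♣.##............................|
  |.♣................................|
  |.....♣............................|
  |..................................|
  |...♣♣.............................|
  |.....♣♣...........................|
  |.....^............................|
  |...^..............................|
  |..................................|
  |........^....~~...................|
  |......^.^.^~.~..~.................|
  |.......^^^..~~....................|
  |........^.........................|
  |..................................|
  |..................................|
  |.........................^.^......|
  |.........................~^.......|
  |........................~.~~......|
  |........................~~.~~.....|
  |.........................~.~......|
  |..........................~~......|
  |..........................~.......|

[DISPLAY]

                                      
                                      
                                      
  ..................................  
  ..................................  
  ♣♣♣.##............................  
  .♣................................  
  .....♣............................  
  ..................................  
  ...♣♣.............................  
  .....♣♣...........................  
  .....^............................  
  ...^..............................  
  ..................................  
  ........^....~~...................  
  ......^.^.^~.~..~@................  
  .......^^^..~~....................  
  ........^.........................  
  ..................................  
  ..................................  
  .........................^.^......  
  .........................~^.......  
  ........................~.~~......  
  ........................~~.~~.....  
  .........................~.~......  
  ..........................~~......  
  ..........................~.......  
                                      
                                      
                                      


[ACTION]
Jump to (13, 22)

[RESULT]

      .....♣♣.........................
      .....^..........................
      ...^............................
      ................................
      ........^....~~.................
      ......^.^.^~.~..~...............
      .......^^^..~~..................
      ........^.......................
      ................................
      ................................
      .........................^.^....
      .........................~^.....
      ........................~.~~....
      ........................~~.~~...
      .........................~.~....
      .............@............~~....
      ..........................~.....
                                      
                                      
                                      
                                      
                                      
                                      
                                      
                                      
                                      
                                      
                                      
                                      
                                      


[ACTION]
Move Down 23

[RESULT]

      .....^..........................
      ...^............................
      ................................
      ........^....~~.................
      ......^.^.^~.~..~...............
      .......^^^..~~..................
      ........^.......................
      ................................
      ................................
      .........................^.^....
      .........................~^.....
      ........................~.~~....
      ........................~~.~~...
      .........................~.~....
      ..........................~~....
      .............@............~.....
                                      
                                      
                                      
                                      
                                      
                                      
                                      
                                      
                                      
                                      
                                      
                                      
                                      
                                      


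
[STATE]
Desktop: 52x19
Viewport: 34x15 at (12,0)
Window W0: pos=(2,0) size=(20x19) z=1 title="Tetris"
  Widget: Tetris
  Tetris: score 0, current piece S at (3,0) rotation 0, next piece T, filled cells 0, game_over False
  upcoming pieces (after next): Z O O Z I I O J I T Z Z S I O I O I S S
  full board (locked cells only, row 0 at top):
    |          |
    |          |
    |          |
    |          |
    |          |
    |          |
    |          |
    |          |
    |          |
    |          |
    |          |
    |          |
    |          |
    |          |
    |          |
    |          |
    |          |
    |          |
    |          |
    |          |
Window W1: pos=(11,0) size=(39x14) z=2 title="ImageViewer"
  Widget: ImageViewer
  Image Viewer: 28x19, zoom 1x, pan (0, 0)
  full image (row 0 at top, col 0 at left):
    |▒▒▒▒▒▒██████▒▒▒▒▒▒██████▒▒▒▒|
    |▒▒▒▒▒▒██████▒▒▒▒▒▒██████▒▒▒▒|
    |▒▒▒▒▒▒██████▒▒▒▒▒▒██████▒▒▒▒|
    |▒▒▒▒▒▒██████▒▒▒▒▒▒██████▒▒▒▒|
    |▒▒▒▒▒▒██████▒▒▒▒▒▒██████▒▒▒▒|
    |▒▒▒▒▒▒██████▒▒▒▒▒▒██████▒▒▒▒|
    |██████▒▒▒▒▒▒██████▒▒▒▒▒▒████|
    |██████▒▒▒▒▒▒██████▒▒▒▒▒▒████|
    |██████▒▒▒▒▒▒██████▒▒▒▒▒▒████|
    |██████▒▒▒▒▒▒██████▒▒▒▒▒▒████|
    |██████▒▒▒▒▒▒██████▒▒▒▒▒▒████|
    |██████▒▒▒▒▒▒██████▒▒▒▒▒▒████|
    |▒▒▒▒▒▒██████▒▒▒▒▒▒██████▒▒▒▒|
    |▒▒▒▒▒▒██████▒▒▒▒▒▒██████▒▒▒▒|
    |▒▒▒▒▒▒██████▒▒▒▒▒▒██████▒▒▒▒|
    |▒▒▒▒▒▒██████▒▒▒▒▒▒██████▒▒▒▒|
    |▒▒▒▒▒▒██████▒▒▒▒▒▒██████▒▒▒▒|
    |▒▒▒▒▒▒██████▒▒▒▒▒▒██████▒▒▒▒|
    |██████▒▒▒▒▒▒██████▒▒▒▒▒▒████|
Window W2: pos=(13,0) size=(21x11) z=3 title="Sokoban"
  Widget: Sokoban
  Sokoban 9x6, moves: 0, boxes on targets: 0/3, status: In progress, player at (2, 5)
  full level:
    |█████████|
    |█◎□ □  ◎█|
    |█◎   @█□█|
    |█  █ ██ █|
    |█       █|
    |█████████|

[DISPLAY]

━┏━━━━━━━━━━━━━━━━━━━┓━━━━━━━━━━━━
 ┃ Sokoban           ┃            
─┠───────────────────┨────────────
▒┃█████████          ┃██▒▒▒▒      
▒┃█◎□ □  ◎█          ┃██▒▒▒▒      
▒┃█◎   @█□█          ┃██▒▒▒▒      
▒┃█  █ ██ █          ┃██▒▒▒▒      
▒┃█       █          ┃██▒▒▒▒      
▒┃█████████          ┃██▒▒▒▒      
█┃Moves: 0  0/3      ┃▒▒████      
█┗━━━━━━━━━━━━━━━━━━━┛▒▒████      
██████▒▒▒▒▒▒██████▒▒▒▒▒▒████      
██████▒▒▒▒▒▒██████▒▒▒▒▒▒████      
━━━━━━━━━━━━━━━━━━━━━━━━━━━━━━━━━━
         ┃                        


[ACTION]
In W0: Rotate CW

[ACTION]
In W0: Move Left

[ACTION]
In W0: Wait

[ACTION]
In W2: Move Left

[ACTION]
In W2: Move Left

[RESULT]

━┏━━━━━━━━━━━━━━━━━━━┓━━━━━━━━━━━━
 ┃ Sokoban           ┃            
─┠───────────────────┨────────────
▒┃█████████          ┃██▒▒▒▒      
▒┃█◎□ □  ◎█          ┃██▒▒▒▒      
▒┃█◎ @  █□█          ┃██▒▒▒▒      
▒┃█  █ ██ █          ┃██▒▒▒▒      
▒┃█       █          ┃██▒▒▒▒      
▒┃█████████          ┃██▒▒▒▒      
█┃Moves: 2  0/3      ┃▒▒████      
█┗━━━━━━━━━━━━━━━━━━━┛▒▒████      
██████▒▒▒▒▒▒██████▒▒▒▒▒▒████      
██████▒▒▒▒▒▒██████▒▒▒▒▒▒████      
━━━━━━━━━━━━━━━━━━━━━━━━━━━━━━━━━━
         ┃                        


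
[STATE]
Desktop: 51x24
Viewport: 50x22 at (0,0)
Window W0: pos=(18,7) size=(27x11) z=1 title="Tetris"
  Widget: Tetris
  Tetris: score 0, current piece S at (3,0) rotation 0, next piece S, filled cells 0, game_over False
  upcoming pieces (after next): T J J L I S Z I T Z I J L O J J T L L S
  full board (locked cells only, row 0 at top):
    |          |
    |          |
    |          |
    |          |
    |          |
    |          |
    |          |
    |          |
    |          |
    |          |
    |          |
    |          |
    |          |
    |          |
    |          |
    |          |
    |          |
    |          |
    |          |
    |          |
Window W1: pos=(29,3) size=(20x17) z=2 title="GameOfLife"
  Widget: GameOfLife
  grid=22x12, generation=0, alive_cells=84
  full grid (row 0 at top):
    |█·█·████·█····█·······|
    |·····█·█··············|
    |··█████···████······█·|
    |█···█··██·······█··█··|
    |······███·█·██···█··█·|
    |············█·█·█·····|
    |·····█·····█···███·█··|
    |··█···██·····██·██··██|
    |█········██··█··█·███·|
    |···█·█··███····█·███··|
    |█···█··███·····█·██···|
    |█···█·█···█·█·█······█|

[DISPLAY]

                                                  
                                                  
                                                  
                             ┏━━━━━━━━━━━━━━━━━━┓ 
                             ┃ GameOfLife       ┃ 
                             ┠──────────────────┨ 
                             ┃Gen: 0            ┃ 
                  ┏━━━━━━━━━━┃█·████·█····█·····┃ 
                  ┃ Tetris   ┃···█·█············┃ 
                  ┠──────────┃█████···████······┃ 
                  ┃          ┃··█··██·······█··█┃ 
                  ┃          ┃····███·█·██···█··┃ 
                  ┃          ┃··········█·█·█···┃ 
                  ┃          ┃···█·····█···███·█┃ 
                  ┃          ┃█···██·····██·██··┃ 
                  ┃          ┃·······██··█··█·██┃ 
                  ┃          ┃·█·█··███····█·███┃ 
                  ┗━━━━━━━━━━┃··█··███·····█·██·┃ 
                             ┃··█·█···█·█·█·····┃ 
                             ┗━━━━━━━━━━━━━━━━━━┛ 
                                                  
                                                  


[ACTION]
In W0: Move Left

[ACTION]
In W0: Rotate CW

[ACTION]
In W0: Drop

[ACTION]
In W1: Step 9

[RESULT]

                                                  
                                                  
                                                  
                             ┏━━━━━━━━━━━━━━━━━━┓ 
                             ┃ GameOfLife       ┃ 
                             ┠──────────────────┨ 
                             ┃Gen: 9            ┃ 
                  ┏━━━━━━━━━━┃···███············┃ 
                  ┃ Tetris   ┃··················┃ 
                  ┠──────────┃···█········█·····┃ 
                  ┃          ┃·······█····█·███·┃ 
                  ┃          ┃········█··██·█·██┃ 
                  ┃          ┃···███··█···███·█·┃ 
                  ┃          ┃·····█···█··███··█┃ 
                  ┃          ┃·····█·····█··██··┃ 
                  ┃          ┃····█·············┃ 
                  ┃          ┃█····██···········┃ 
                  ┗━━━━━━━━━━┃·██···█···········┃ 
                             ┃··████············┃ 
                             ┗━━━━━━━━━━━━━━━━━━┛ 
                                                  
                                                  


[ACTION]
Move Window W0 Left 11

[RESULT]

                                                  
                                                  
                                                  
                             ┏━━━━━━━━━━━━━━━━━━┓ 
                             ┃ GameOfLife       ┃ 
                             ┠──────────────────┨ 
                             ┃Gen: 9            ┃ 
       ┏━━━━━━━━━━━━━━━━━━━━━┃···███············┃ 
       ┃ Tetris              ┃··················┃ 
       ┠─────────────────────┃···█········█·····┃ 
       ┃          │Next:     ┃·······█····█·███·┃ 
       ┃          │ ░░       ┃········█··██·█·██┃ 
       ┃          │░░        ┃···███··█···███·█·┃ 
       ┃          │          ┃·····█···█··███··█┃ 
       ┃          │          ┃·····█·····█··██··┃ 
       ┃          │          ┃····█·············┃ 
       ┃          │Score:    ┃█····██···········┃ 
       ┗━━━━━━━━━━━━━━━━━━━━━┃·██···█···········┃ 
                             ┃··████············┃ 
                             ┗━━━━━━━━━━━━━━━━━━┛ 
                                                  
                                                  


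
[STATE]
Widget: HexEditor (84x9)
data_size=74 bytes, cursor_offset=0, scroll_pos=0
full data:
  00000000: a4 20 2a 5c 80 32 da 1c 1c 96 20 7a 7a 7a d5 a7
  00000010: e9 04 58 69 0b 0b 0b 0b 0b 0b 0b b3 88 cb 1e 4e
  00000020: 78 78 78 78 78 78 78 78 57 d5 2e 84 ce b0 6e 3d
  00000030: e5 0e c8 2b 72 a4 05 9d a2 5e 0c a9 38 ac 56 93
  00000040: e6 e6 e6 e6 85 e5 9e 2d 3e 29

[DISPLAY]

00000000  A4 20 2a 5c 80 32 da 1c  1c 96 20 7a 7a 7a d5 a7  |. *\.2.... zzz..|      
00000010  e9 04 58 69 0b 0b 0b 0b  0b 0b 0b b3 88 cb 1e 4e  |..Xi...........N|      
00000020  78 78 78 78 78 78 78 78  57 d5 2e 84 ce b0 6e 3d  |xxxxxxxxW.....n=|      
00000030  e5 0e c8 2b 72 a4 05 9d  a2 5e 0c a9 38 ac 56 93  |...+r....^..8.V.|      
00000040  e6 e6 e6 e6 85 e5 9e 2d  3e 29                    |.......->)      |      
                                                                                    
                                                                                    
                                                                                    
                                                                                    


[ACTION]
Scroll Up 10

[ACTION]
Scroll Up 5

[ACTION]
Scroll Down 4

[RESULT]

00000040  e6 e6 e6 e6 85 e5 9e 2d  3e 29                    |.......->)      |      
                                                                                    
                                                                                    
                                                                                    
                                                                                    
                                                                                    
                                                                                    
                                                                                    
                                                                                    


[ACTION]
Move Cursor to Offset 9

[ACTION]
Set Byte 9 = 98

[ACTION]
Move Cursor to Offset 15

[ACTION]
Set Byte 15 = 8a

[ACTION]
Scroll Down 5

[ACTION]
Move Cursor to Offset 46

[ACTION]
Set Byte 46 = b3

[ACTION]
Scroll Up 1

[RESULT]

00000030  e5 0e c8 2b 72 a4 05 9d  a2 5e 0c a9 38 ac 56 93  |...+r....^..8.V.|      
00000040  e6 e6 e6 e6 85 e5 9e 2d  3e 29                    |.......->)      |      
                                                                                    
                                                                                    
                                                                                    
                                                                                    
                                                                                    
                                                                                    
                                                                                    


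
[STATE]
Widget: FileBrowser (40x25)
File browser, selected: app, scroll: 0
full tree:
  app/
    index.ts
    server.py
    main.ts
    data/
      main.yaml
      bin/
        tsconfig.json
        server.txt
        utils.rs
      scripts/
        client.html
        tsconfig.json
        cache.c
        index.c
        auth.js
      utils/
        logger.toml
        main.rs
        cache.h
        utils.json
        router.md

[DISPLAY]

> [-] app/                              
    index.ts                            
    server.py                           
    main.ts                             
    [+] data/                           
                                        
                                        
                                        
                                        
                                        
                                        
                                        
                                        
                                        
                                        
                                        
                                        
                                        
                                        
                                        
                                        
                                        
                                        
                                        
                                        


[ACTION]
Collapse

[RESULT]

> [+] app/                              
                                        
                                        
                                        
                                        
                                        
                                        
                                        
                                        
                                        
                                        
                                        
                                        
                                        
                                        
                                        
                                        
                                        
                                        
                                        
                                        
                                        
                                        
                                        
                                        


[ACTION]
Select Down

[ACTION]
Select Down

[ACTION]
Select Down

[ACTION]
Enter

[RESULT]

> [-] app/                              
    index.ts                            
    server.py                           
    main.ts                             
    [+] data/                           
                                        
                                        
                                        
                                        
                                        
                                        
                                        
                                        
                                        
                                        
                                        
                                        
                                        
                                        
                                        
                                        
                                        
                                        
                                        
                                        


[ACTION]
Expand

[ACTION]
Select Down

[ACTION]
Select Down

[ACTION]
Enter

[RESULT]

  [-] app/                              
    index.ts                            
  > server.py                           
    main.ts                             
    [+] data/                           
                                        
                                        
                                        
                                        
                                        
                                        
                                        
                                        
                                        
                                        
                                        
                                        
                                        
                                        
                                        
                                        
                                        
                                        
                                        
                                        


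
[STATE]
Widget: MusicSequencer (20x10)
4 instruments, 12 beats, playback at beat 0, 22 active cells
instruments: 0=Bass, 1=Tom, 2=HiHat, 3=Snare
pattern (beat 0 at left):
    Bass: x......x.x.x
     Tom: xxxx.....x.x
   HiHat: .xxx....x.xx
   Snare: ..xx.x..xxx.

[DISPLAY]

      ▼12345678901  
  Bass█······█·█·█  
   Tom████·····█·█  
 HiHat·███····█·██  
 Snare··██·█··███·  
                    
                    
                    
                    
                    


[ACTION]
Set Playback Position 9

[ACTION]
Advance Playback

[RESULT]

      0123456789▼1  
  Bass█······█·█·█  
   Tom████·····█·█  
 HiHat·███····█·██  
 Snare··██·█··███·  
                    
                    
                    
                    
                    


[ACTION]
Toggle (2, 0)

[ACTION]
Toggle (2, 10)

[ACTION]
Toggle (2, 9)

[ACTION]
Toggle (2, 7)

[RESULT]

      0123456789▼1  
  Bass█······█·█·█  
   Tom████·····█·█  
 HiHat████···███·█  
 Snare··██·█··███·  
                    
                    
                    
                    
                    


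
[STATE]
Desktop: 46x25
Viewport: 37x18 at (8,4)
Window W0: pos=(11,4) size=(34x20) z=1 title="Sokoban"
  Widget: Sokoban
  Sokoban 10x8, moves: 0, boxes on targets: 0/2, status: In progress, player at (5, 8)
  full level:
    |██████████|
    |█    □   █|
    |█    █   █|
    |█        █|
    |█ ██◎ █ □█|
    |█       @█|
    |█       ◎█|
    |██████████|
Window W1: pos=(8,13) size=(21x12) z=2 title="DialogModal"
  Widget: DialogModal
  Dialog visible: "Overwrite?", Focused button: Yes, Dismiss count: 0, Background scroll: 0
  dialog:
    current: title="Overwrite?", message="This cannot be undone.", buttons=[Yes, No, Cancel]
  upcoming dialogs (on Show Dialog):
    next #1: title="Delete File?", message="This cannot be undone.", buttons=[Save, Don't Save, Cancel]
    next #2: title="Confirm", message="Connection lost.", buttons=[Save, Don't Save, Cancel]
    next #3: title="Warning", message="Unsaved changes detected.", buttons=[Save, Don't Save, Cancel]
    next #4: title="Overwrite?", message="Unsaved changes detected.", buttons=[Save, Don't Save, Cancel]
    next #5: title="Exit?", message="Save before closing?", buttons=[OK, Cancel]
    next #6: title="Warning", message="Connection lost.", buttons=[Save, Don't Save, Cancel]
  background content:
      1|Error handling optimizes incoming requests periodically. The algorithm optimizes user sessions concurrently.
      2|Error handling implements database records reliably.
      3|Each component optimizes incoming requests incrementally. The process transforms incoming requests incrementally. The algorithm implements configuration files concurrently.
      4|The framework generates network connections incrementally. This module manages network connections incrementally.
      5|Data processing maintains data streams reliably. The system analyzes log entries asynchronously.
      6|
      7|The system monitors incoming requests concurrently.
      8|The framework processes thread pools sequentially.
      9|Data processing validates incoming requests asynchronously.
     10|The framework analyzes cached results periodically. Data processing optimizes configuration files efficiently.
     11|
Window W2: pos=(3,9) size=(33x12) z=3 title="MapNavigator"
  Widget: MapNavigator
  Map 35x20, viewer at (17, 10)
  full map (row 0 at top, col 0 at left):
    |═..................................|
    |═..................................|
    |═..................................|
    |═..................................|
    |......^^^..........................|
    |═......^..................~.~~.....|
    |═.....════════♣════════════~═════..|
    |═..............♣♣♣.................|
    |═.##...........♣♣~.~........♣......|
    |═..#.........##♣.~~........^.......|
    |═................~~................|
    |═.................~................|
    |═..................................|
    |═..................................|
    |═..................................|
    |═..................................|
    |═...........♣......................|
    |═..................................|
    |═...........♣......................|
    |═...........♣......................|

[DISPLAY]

   ┏━━━━━━━━━━━━━━━━━━━━━━━━━━━━━━━━┓
   ┃ Sokoban                        ┃
   ┠────────────────────────────────┨
   ┃██████████                      ┃
   ┃█    □   █                      ┃
━━━━━━━━━━━━━━━━━━━━━━━━━━━┓        ┃
Navigator                  ┃        ┃
───────────────────────────┨        ┃
════════♣════════════~═════┃        ┃
.........♣♣♣...............┃        ┃
.........♣♣~.~........♣....┃        ┃
.......##♣.~~........^.....┃        ┃
...........@~..............┃        ┃
............~..............┃        ┃
...........................┃        ┃
...........................┃        ┃
━━━━━━━━━━━━━━━━━━━━━━━━━━━┛        ┃
┃  └─────────────┘  ┃               ┃


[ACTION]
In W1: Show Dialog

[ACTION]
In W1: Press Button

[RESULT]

   ┏━━━━━━━━━━━━━━━━━━━━━━━━━━━━━━━━┓
   ┃ Sokoban                        ┃
   ┠────────────────────────────────┨
   ┃██████████                      ┃
   ┃█    □   █                      ┃
━━━━━━━━━━━━━━━━━━━━━━━━━━━┓        ┃
Navigator                  ┃        ┃
───────────────────────────┨        ┃
════════♣════════════~═════┃        ┃
.........♣♣♣...............┃        ┃
.........♣♣~.~........♣....┃        ┃
.......##♣.~~........^.....┃        ┃
...........@~..............┃        ┃
............~..............┃        ┃
...........................┃        ┃
...........................┃        ┃
━━━━━━━━━━━━━━━━━━━━━━━━━━━┛        ┃
┃                   ┃               ┃
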